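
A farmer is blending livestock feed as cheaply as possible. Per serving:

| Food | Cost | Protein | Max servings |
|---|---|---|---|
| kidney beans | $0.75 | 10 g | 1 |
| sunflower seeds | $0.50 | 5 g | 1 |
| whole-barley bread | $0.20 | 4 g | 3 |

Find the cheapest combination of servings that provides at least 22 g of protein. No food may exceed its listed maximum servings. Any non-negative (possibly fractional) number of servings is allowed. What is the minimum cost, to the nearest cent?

$1.35

Cost per g of protein: whole-barley bread $0.0500, kidney beans $0.0750, sunflower seeds $0.1000.
Take 3 servings of whole-barley bread: +12.0 g protein for $0.60 (total $0.60, still need 10.0 g).
Take 1 serving of kidney beans: +10.0 g protein for $0.75 (total $1.35, still need 0.0 g).
Filling from the cheapest source first is optimal under one linear minimum: $1.35.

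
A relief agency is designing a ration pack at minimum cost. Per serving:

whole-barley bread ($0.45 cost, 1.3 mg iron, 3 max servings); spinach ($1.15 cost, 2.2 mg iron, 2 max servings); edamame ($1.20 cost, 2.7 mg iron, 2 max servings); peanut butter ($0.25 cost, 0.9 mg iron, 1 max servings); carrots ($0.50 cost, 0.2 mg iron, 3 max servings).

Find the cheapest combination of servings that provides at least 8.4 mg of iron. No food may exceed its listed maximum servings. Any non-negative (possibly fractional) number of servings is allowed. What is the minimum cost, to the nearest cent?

Cost per mg of iron: peanut butter $0.2778, whole-barley bread $0.3462, edamame $0.4444, spinach $0.5227, carrots $2.5000.
Take 1 serving of peanut butter: +0.9 mg iron for $0.25 (total $0.25, still need 7.5 mg).
Take 3 servings of whole-barley bread: +3.9 mg iron for $1.35 (total $1.60, still need 3.6 mg).
Take 1.333 servings of edamame: +3.6 mg iron for $1.60 (total $3.20, still need 0.0 mg).
Filling from the cheapest source first is optimal under one linear minimum: $3.20.

$3.20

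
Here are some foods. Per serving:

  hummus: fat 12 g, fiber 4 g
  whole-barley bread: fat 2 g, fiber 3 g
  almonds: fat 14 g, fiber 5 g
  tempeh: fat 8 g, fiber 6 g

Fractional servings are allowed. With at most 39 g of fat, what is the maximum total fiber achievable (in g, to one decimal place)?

58.5 g

Fiber per g fat: whole-barley bread 1.5, tempeh 0.75, almonds 0.3571, hummus 0.3333.
With no serving limits, spend the whole fat allowance on whole-barley bread: 39 g / 2 g × 3 g = 58.5 g.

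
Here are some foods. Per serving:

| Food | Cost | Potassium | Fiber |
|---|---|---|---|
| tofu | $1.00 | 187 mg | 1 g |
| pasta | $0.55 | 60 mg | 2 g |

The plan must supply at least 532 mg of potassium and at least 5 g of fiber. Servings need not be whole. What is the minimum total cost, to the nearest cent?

An LP optimum is at a vertex; with two nutrient constraints at most two foods are used. Check each candidate.
tofu only: max(532/187, 5/1) = 5 servings → $5.00.
pasta only: max(532/60, 5/2) = 8.867 servings → $4.88.
tofu + pasta with both tight: 2.433 servings and 1.283 servings → $3.14.
So the least-cost plan costs $3.14.

$3.14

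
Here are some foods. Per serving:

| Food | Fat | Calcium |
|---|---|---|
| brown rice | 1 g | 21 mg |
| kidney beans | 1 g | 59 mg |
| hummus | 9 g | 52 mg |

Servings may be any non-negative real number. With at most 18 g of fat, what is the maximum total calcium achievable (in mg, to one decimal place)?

Calcium per g fat: kidney beans 59, brown rice 21, hummus 5.778.
With no serving limits, spend the whole fat allowance on kidney beans: 18 g / 1 g × 59 mg = 1062.0 mg.

1062.0 mg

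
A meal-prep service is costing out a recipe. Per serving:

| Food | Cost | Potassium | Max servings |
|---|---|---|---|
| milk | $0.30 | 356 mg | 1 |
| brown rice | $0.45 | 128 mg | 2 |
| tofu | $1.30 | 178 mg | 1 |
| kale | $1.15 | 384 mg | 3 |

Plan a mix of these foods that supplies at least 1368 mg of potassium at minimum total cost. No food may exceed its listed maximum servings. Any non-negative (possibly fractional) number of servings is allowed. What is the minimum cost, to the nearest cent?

$3.33

Cost per mg of potassium: milk $0.0008, kale $0.0030, brown rice $0.0035, tofu $0.0073.
Take 1 serving of milk: +356.0 mg potassium for $0.30 (total $0.30, still need 1012.0 mg).
Take 2.635 servings of kale: +1012.0 mg potassium for $3.03 (total $3.33, still need 0.0 mg).
Greedy by cheapest-per-mg is optimal for a single linear constraint, so the minimum cost is $3.33.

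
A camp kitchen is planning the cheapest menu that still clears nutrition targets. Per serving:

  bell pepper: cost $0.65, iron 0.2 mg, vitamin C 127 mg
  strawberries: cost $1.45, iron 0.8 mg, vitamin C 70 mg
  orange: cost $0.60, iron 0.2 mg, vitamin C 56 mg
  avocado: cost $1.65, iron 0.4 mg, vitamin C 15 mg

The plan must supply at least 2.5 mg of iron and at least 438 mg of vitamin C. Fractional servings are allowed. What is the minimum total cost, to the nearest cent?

$5.11

The cheapest plan sits at a corner of the feasible region — with two constraints it uses at most two foods.
bell pepper only: max(2.5/0.2, 438/127) = 12.5 servings → $8.12.
strawberries only: max(2.5/0.8, 438/70) = 6.257 servings → $9.07.
orange only: max(2.5/0.2, 438/56) = 12.5 servings → $7.50.
avocado only: max(2.5/0.4, 438/15) = 29.2 servings → $48.18.
bell pepper + strawberries with both tight: 2.002 servings and 2.624 servings → $5.11.
bell pepper + orange: intersection lies outside the first quadrant.
bell pepper + avocado with both tight: 2.881 servings and 4.81 servings → $9.81.
strawberries + orange with both tight: 1.701 servings and 5.695 servings → $5.88.
strawberries + avocado: intersection lies outside the first quadrant.
orange + avocado with both tight: 7.098 servings and 2.701 servings → $8.72.
So the least-cost plan costs $5.11.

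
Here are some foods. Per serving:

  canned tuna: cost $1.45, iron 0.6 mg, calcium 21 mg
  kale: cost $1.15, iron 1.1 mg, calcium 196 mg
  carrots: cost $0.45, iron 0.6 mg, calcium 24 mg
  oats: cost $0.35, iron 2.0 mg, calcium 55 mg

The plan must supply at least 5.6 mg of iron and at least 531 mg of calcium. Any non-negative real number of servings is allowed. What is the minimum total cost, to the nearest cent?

$3.16

For a min-cost LP with two ≥-constraints, a basic feasible solution has at most two positive variables.
canned tuna only: max(5.6/0.6, 531/21) = 25.29 servings → $36.66.
kale only: max(5.6/1.1, 531/196) = 5.091 servings → $5.85.
carrots only: max(5.6/0.6, 531/24) = 22.12 servings → $9.96.
oats only: max(5.6/2.0, 531/55) = 9.655 servings → $3.38.
canned tuna + kale with both tight: 5.434 servings and 2.127 servings → $10.33.
canned tuna + carrots with both targets exact would need a negative amount; discard.
canned tuna + oats with both targets exact would need a negative amount; discard.
kale + carrots with both tight: 2.02 servings and 5.63 servings → $4.86.
kale + oats with both tight: 2.275 servings and 1.549 servings → $3.16.
carrots + oats: the both-tight solution has a negative serving — not a feasible corner.
So the least-cost plan costs $3.16.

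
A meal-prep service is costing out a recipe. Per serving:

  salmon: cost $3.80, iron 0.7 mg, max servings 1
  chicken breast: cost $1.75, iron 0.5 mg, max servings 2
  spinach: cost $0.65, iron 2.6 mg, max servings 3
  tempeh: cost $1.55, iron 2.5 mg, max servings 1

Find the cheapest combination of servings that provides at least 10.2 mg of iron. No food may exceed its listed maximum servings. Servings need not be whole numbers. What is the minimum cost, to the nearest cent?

$3.44

Cost per mg of iron: spinach $0.2500, tempeh $0.6200, chicken breast $3.5000, salmon $5.4286.
Take 3 servings of spinach: +7.8 mg iron for $1.95 (total $1.95, still need 2.4 mg).
Take 0.96 servings of tempeh: +2.4 mg iron for $1.49 (total $3.44, still need 0.0 mg).
Filling from the cheapest source first is optimal under one linear minimum: $3.44.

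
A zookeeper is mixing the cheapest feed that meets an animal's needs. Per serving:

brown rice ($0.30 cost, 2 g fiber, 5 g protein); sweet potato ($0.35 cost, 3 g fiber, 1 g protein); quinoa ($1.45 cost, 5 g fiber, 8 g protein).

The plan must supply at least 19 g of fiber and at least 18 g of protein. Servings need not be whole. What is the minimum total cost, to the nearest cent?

An LP optimum is at a vertex; with two nutrient constraints at most two foods are used. Check each candidate.
brown rice only: max(19/2, 18/5) = 9.5 servings → $2.85.
sweet potato only: max(19/3, 18/1) = 18 servings → $6.30.
quinoa only: max(19/5, 18/8) = 3.8 servings → $5.51.
brown rice + sweet potato with both tight: 2.692 servings and 4.538 servings → $2.40.
brown rice + quinoa with both targets exact would need a negative amount; discard.
sweet potato + quinoa with both tight: 3.263 servings and 1.842 servings → $3.81.
Cheapest feasible corner: $2.40.

$2.40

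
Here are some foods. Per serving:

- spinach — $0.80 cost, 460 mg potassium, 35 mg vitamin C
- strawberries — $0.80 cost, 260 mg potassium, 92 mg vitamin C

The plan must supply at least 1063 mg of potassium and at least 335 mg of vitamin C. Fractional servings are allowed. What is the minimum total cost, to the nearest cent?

$3.07

With two linear requirements the optimum uses one or two foods; enumerate the corners.
spinach only: max(1063/460, 335/35) = 9.571 servings → $7.66.
strawberries only: max(1063/260, 335/92) = 4.088 servings → $3.27.
spinach + strawberries with both tight: 0.322 servings and 3.519 servings → $3.07.
So the least-cost plan costs $3.07.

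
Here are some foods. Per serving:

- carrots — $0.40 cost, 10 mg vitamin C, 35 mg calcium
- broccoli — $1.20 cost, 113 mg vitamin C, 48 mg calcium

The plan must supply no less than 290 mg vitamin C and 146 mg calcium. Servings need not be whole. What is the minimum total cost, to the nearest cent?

Check every corner: each single food scaled to meet both minima, and each pair solved so both constraints bind.
carrots only: max(290/10, 146/35) = 29 servings → $11.60.
broccoli only: max(290/113, 146/48) = 3.042 servings → $3.65.
carrots + broccoli with both tight: 0.7419 servings and 2.501 servings → $3.30.
So the least-cost plan costs $3.30.

$3.30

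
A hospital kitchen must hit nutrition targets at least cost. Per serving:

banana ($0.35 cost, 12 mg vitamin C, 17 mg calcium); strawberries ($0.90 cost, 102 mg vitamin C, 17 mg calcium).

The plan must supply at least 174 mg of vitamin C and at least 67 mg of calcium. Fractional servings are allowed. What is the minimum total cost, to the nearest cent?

$2.15

The cheapest plan sits at a corner of the feasible region — with two constraints it uses at most two foods.
banana only: max(174/12, 67/17) = 14.5 servings → $5.08.
strawberries only: max(174/102, 67/17) = 3.941 servings → $3.55.
banana + strawberries with both tight: 2.533 servings and 1.408 servings → $2.15.
So the least-cost plan costs $2.15.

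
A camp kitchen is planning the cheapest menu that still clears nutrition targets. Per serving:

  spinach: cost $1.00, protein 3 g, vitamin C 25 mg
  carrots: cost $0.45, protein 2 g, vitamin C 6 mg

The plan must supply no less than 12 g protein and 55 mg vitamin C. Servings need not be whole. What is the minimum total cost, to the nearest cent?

Check every corner: each single food scaled to meet both minima, and each pair solved so both constraints bind.
spinach only: max(12/3, 55/25) = 4 servings → $4.00.
carrots only: max(12/2, 55/6) = 9.167 servings → $4.12.
spinach + carrots with both tight: 1.188 servings and 4.219 servings → $3.09.
The minimum over all feasible corners is $3.09.

$3.09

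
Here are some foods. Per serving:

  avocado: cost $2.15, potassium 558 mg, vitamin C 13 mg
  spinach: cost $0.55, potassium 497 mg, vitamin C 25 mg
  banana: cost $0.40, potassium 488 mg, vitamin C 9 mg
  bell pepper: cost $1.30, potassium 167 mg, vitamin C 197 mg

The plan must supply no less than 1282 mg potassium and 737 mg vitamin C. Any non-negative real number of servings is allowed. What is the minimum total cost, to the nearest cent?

The cheapest plan sits at a corner of the feasible region — with two constraints it uses at most two foods.
avocado only: max(1282/558, 737/13) = 56.69 servings → $121.89.
spinach only: max(1282/497, 737/25) = 29.48 servings → $16.21.
banana only: max(1282/488, 737/9) = 81.89 servings → $32.76.
bell pepper only: max(1282/167, 737/197) = 7.677 servings → $9.98.
avocado + spinach: the both-tight solution has a negative serving — not a feasible corner.
avocado + banana with both targets exact would need a negative amount; discard.
avocado + bell pepper with both tight: 1.202 servings and 3.662 servings → $7.34.
spinach + banana: the both-tight solution has a negative serving — not a feasible corner.
spinach + bell pepper with both tight: 1.381 servings and 3.566 servings → $5.40.
banana + bell pepper with both tight: 1.368 servings and 3.679 servings → $5.33.
Cheapest feasible corner: $5.33.

$5.33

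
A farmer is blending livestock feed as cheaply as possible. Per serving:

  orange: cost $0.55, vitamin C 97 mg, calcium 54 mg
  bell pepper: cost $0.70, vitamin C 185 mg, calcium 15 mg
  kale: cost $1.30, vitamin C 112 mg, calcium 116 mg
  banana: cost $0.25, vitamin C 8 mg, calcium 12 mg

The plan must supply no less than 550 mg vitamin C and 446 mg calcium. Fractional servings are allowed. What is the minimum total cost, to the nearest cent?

$4.54

orange only: max(550/97, 446/54) = 8.259 servings → $4.54.
bell pepper only: max(550/185, 446/15) = 29.73 servings → $20.81.
kale only: max(550/112, 446/116) = 4.911 servings → $6.38.
banana only: max(550/8, 446/12) = 68.75 servings → $17.19.
orange + bell pepper with both targets exact would need a negative amount; discard.
orange + kale with both tight: 2.661 servings and 2.606 servings → $4.85.
orange + banana with both tight: 4.142 servings and 18.53 servings → $6.91.
bell pepper + kale with both tight: 0.7001 servings and 3.754 servings → $5.37.
bell pepper + banana with both tight: 1.444 servings and 35.36 servings → $9.85.
kale + banana with both targets exact would need a negative amount; discard.
Cheapest feasible corner: $4.54.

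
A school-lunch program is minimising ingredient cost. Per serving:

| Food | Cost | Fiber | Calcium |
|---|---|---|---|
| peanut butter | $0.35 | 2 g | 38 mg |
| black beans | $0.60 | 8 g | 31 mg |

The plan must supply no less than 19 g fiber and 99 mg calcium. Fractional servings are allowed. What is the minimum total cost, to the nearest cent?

For a min-cost LP with two ≥-constraints, a basic feasible solution has at most two positive variables.
peanut butter only: max(19/2, 99/38) = 9.5 servings → $3.33.
black beans only: max(19/8, 99/31) = 3.194 servings → $1.92.
peanut butter + black beans with both tight: 0.8388 servings and 2.165 servings → $1.59.
Cheapest feasible corner: $1.59.

$1.59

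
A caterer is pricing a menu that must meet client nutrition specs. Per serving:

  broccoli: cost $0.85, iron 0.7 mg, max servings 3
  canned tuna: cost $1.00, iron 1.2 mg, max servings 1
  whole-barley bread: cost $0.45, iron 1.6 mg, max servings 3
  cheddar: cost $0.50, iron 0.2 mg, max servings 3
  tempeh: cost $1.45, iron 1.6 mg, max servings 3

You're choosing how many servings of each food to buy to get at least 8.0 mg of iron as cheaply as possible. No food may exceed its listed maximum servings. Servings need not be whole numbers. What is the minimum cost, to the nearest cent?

Cost per mg of iron: whole-barley bread $0.2812, canned tuna $0.8333, tempeh $0.9062, broccoli $1.2143, cheddar $2.5000.
Take 3 servings of whole-barley bread: +4.8 mg iron for $1.35 (total $1.35, still need 3.2 mg).
Take 1 serving of canned tuna: +1.2 mg iron for $1.00 (total $2.35, still need 2.0 mg).
Take 1.25 servings of tempeh: +2.0 mg iron for $1.81 (total $4.16, still need 0.0 mg).
Filling from the cheapest source first is optimal under one linear minimum: $4.16.

$4.16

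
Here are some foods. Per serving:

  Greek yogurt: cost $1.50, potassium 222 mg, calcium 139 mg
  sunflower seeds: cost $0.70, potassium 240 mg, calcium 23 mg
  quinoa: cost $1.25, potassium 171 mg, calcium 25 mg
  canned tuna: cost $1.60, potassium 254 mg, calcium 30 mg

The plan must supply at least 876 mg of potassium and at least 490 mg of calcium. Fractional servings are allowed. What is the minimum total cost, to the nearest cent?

Minimising a linear cost over {potassium ≥ 876, calcium ≥ 490, servings ≥ 0} — the optimum is at a vertex, using one or two foods.
Greek yogurt only: max(876/222, 490/139) = 3.946 servings → $5.92.
sunflower seeds only: max(876/240, 490/23) = 21.3 servings → $14.91.
quinoa only: max(876/171, 490/25) = 19.6 servings → $24.50.
canned tuna only: max(876/254, 490/30) = 16.33 servings → $26.13.
Greek yogurt + sunflower seeds with both tight: 3.449 servings and 0.4595 servings → $5.50.
Greek yogurt + quinoa with both tight: 3.397 servings and 0.7127 servings → $5.99.
Greek yogurt + canned tuna with both tight: 3.427 servings and 0.4533 servings → $5.87.
sunflower seeds + quinoa: intersection lies outside the first quadrant.
sunflower seeds + canned tuna with both targets exact would need a negative amount; discard.
quinoa + canned tuna: the both-tight solution has a negative serving — not a feasible corner.
So the least-cost plan costs $5.50.

$5.50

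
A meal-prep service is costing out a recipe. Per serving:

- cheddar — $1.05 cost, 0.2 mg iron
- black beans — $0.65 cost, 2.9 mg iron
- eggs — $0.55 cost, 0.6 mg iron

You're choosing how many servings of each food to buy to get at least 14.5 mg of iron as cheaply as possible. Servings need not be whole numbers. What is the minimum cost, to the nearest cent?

Cost per mg of iron: black beans $0.2241, eggs $0.9167, cheddar $5.2500.
With no serving limits, use only black beans: 14.5 mg / 2.9 mg = 5 servings × $0.65 = $3.25.

$3.25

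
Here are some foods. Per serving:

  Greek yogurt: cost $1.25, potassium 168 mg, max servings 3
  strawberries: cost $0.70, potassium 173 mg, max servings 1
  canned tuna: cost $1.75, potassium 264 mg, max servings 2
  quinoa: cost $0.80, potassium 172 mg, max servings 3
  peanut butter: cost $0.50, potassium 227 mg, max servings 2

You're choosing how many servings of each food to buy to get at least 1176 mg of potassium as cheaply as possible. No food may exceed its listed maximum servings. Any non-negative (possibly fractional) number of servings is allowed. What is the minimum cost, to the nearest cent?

$4.32

Cost per mg of potassium: peanut butter $0.0022, strawberries $0.0040, quinoa $0.0047, canned tuna $0.0066, Greek yogurt $0.0074.
Take 2 servings of peanut butter: +454.0 mg potassium for $1.00 (total $1.00, still need 722.0 mg).
Take 1 serving of strawberries: +173.0 mg potassium for $0.70 (total $1.70, still need 549.0 mg).
Take 3 servings of quinoa: +516.0 mg potassium for $2.40 (total $4.10, still need 33.0 mg).
Take 0.125 servings of canned tuna: +33.0 mg potassium for $0.22 (total $4.32, still need 0.0 mg).
Filling from the cheapest source first is optimal under one linear minimum: $4.32.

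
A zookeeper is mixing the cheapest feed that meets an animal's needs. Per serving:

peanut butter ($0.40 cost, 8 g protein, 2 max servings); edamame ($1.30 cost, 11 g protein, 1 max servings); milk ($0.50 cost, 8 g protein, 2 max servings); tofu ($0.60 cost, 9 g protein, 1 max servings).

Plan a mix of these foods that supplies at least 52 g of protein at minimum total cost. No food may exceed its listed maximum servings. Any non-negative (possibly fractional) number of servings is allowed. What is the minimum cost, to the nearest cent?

$3.70

Cost per g of protein: peanut butter $0.0500, milk $0.0625, tofu $0.0667, edamame $0.1182.
Take 2 servings of peanut butter: +16.0 g protein for $0.80 (total $0.80, still need 36.0 g).
Take 2 servings of milk: +16.0 g protein for $1.00 (total $1.80, still need 20.0 g).
Take 1 serving of tofu: +9.0 g protein for $0.60 (total $2.40, still need 11.0 g).
Take 1 serving of edamame: +11.0 g protein for $1.30 (total $3.70, still need 0.0 g).
Greedy by cheapest-per-g is optimal for a single linear constraint, so the minimum cost is $3.70.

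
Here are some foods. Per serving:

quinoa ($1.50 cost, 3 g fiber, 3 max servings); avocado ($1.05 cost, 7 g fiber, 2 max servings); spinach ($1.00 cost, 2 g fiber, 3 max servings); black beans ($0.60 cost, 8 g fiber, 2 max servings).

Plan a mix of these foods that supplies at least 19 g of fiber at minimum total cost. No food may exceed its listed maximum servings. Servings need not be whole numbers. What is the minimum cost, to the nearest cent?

$1.65

Cost per g of fiber: black beans $0.0750, avocado $0.1500, quinoa $0.5000, spinach $0.5000.
Take 2 servings of black beans: +16.0 g fiber for $1.20 (total $1.20, still need 3.0 g).
Take 0.4286 servings of avocado: +3.0 g fiber for $0.45 (total $1.65, still need 0.0 g).
Greedy by cheapest-per-g is optimal for a single linear constraint, so the minimum cost is $1.65.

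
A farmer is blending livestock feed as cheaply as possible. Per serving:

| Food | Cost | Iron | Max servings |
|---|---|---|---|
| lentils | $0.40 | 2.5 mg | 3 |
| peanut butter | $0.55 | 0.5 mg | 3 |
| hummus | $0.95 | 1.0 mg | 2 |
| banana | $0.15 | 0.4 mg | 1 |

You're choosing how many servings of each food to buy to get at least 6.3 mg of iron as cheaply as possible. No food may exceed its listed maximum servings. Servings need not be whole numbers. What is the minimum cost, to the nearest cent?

$1.01

Cost per mg of iron: lentils $0.1600, banana $0.3750, hummus $0.9500, peanut butter $1.1000.
Take 2.52 servings of lentils: +6.3 mg iron for $1.01 (total $1.01, still need 0.0 mg).
Filling from the cheapest source first is optimal under one linear minimum: $1.01.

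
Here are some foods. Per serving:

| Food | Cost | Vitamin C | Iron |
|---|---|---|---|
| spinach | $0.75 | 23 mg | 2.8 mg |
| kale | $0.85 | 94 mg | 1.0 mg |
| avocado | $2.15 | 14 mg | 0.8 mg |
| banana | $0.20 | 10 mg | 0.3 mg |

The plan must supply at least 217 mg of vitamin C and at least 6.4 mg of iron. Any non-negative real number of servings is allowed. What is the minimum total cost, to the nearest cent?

$2.83

For a min-cost LP with two ≥-constraints, a basic feasible solution has at most two positive variables.
spinach only: max(217/23, 6.4/2.8) = 9.435 servings → $7.08.
kale only: max(217/94, 6.4/1.0) = 6.4 servings → $5.44.
avocado only: max(217/14, 6.4/0.8) = 15.5 servings → $33.33.
banana only: max(217/10, 6.4/0.3) = 21.7 servings → $4.34.
spinach + kale with both tight: 1.601 servings and 1.917 servings → $2.83.
spinach + avocado: intersection lies outside the first quadrant.
spinach + banana: intersection lies outside the first quadrant.
kale + avocado with both tight: 1.373 servings and 6.284 servings → $14.68.
kale + banana with both tight: 0.06044 servings and 21.13 servings → $4.28.
avocado + banana: the both-tight solution has a negative serving — not a feasible corner.
Cheapest feasible corner: $2.83.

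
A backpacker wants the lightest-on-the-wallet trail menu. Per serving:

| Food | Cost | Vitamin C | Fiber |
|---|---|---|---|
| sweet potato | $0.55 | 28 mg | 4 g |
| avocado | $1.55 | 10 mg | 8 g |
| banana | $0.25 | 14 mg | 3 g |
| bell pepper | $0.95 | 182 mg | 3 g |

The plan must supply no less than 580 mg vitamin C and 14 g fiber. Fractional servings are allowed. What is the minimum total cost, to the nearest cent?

$3.31

The cheapest plan sits at a corner of the feasible region — with two constraints it uses at most two foods.
sweet potato only: max(580/28, 14/4) = 20.71 servings → $11.39.
avocado only: max(580/10, 14/8) = 58 servings → $89.90.
banana only: max(580/14, 14/3) = 41.43 servings → $10.36.
bell pepper only: max(580/182, 14/3) = 4.667 servings → $4.43.
sweet potato + avocado with both targets exact would need a negative amount; discard.
sweet potato + banana: intersection lies outside the first quadrant.
sweet potato + bell pepper with both tight: 1.255 servings and 2.994 servings → $3.53.
avocado + banana: the both-tight solution has a negative serving — not a feasible corner.
avocado + bell pepper with both tight: 0.5666 servings and 3.156 servings → $3.88.
banana + bell pepper with both tight: 1.603 servings and 3.063 servings → $3.31.
Cheapest feasible corner: $3.31.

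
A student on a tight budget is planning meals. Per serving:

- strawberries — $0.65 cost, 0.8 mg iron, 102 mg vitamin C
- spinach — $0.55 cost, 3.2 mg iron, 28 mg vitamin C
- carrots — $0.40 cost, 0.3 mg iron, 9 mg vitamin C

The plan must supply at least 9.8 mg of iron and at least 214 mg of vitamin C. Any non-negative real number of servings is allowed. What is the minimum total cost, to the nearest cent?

At the optimum either one food covers both requirements or two foods hit both targets exactly; no other combination can be cheaper.
strawberries only: max(9.8/0.8, 214/102) = 12.25 servings → $7.96.
spinach only: max(9.8/3.2, 214/28) = 7.643 servings → $4.20.
carrots only: max(9.8/0.3, 214/9) = 32.67 servings → $13.07.
strawberries + spinach with both tight: 1.35 servings and 2.725 servings → $2.38.
strawberries + carrots with both targets exact would need a negative amount; discard.
spinach + carrots with both tight: 1.176 servings and 20.12 servings → $8.69.
So the least-cost plan costs $2.38.

$2.38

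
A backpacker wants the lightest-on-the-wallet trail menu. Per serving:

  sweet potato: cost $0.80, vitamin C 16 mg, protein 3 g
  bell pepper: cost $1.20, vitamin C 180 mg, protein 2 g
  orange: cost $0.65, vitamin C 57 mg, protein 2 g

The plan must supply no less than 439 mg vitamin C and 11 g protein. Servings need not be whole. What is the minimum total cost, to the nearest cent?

A basic optimal solution has at most two foods positive. Try each food alone and each pair with both targets met exactly.
sweet potato only: max(439/16, 11/3) = 27.44 servings → $21.95.
bell pepper only: max(439/180, 11/2) = 5.5 servings → $6.60.
orange only: max(439/57, 11/2) = 7.702 servings → $5.01.
sweet potato + bell pepper with both tight: 2.169 servings and 2.246 servings → $4.43.
sweet potato + orange with both targets exact would need a negative amount; discard.
bell pepper + orange with both tight: 1.02 servings and 4.48 servings → $4.14.
So the least-cost plan costs $4.14.

$4.14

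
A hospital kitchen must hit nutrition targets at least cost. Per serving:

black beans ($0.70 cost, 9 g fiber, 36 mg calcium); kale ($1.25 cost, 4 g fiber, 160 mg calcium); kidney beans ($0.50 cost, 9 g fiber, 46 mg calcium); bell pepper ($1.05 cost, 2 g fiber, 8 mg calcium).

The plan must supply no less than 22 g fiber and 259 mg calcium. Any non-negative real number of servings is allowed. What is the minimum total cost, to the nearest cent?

black beans only: max(22/9, 259/36) = 7.194 servings → $5.04.
kale only: max(22/4, 259/160) = 5.5 servings → $6.88.
kidney beans only: max(22/9, 259/46) = 5.63 servings → $2.82.
bell pepper only: max(22/2, 259/8) = 32.38 servings → $33.99.
black beans + kale with both tight: 1.917 servings and 1.188 servings → $2.83.
black beans + kidney beans: the both-tight solution has a negative serving — not a feasible corner.
black beans + bell pepper (both tight): parallel constraints — no distinct corner.
kale + kidney beans with both tight: 1.05 servings and 1.978 servings → $2.30.
kale + bell pepper with both tight: 1.188 servings and 8.625 servings → $10.54.
kidney beans + bell pepper with both targets exact would need a negative amount; discard.
So the least-cost plan costs $2.30.

$2.30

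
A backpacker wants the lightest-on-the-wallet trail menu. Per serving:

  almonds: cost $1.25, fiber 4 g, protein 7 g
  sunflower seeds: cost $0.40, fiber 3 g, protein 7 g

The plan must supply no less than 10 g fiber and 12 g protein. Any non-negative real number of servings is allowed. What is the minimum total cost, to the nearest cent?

Minimising a linear cost over {fiber ≥ 10, protein ≥ 12, servings ≥ 0} — the optimum is at a vertex, using one or two foods.
almonds only: max(10/4, 12/7) = 2.5 servings → $3.12.
sunflower seeds only: max(10/3, 12/7) = 3.333 servings → $1.33.
almonds + sunflower seeds: intersection lies outside the first quadrant.
Cheapest feasible corner: $1.33.

$1.33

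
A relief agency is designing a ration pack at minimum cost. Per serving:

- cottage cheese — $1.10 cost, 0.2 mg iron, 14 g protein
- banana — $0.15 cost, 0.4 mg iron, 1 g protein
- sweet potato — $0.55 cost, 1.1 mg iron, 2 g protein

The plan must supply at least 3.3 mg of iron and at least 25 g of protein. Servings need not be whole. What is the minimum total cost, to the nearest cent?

Minimising a linear cost over {iron ≥ 3.3, protein ≥ 25, servings ≥ 0} — the optimum is at a vertex, using one or two foods.
cottage cheese only: max(3.3/0.2, 25/14) = 16.5 servings → $18.15.
banana only: max(3.3/0.4, 25/1) = 25 servings → $3.75.
sweet potato only: max(3.3/1.1, 25/2) = 12.5 servings → $6.88.
cottage cheese + banana with both tight: 1.241 servings and 7.63 servings → $2.51.
cottage cheese + sweet potato with both tight: 1.393 servings and 2.747 servings → $3.04.
banana + sweet potato: intersection lies outside the first quadrant.
So the least-cost plan costs $2.51.

$2.51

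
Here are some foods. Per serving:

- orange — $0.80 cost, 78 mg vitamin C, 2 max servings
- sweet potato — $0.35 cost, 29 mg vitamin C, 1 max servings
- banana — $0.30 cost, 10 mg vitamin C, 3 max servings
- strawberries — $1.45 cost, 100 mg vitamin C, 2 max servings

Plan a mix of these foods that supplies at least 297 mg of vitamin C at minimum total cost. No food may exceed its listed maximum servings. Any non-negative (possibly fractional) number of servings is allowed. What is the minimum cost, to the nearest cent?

Cost per mg of vitamin C: orange $0.0103, sweet potato $0.0121, strawberries $0.0145, banana $0.0300.
Take 2 servings of orange: +156.0 mg vitamin C for $1.60 (total $1.60, still need 141.0 mg).
Take 1 serving of sweet potato: +29.0 mg vitamin C for $0.35 (total $1.95, still need 112.0 mg).
Take 1.12 servings of strawberries: +112.0 mg vitamin C for $1.62 (total $3.57, still need 0.0 mg).
Filling from the cheapest source first is optimal under one linear minimum: $3.57.

$3.57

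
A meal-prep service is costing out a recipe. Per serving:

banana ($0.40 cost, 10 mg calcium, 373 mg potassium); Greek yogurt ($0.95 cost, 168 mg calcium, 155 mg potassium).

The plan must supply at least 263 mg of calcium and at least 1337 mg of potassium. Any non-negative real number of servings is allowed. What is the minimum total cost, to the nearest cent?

$2.52

The cheapest plan sits at a corner of the feasible region — with two constraints it uses at most two foods.
banana only: max(263/10, 1337/373) = 26.3 servings → $10.52.
Greek yogurt only: max(263/168, 1337/155) = 8.626 servings → $8.19.
banana + Greek yogurt with both tight: 3.008 servings and 1.386 servings → $2.52.
Cheapest feasible corner: $2.52.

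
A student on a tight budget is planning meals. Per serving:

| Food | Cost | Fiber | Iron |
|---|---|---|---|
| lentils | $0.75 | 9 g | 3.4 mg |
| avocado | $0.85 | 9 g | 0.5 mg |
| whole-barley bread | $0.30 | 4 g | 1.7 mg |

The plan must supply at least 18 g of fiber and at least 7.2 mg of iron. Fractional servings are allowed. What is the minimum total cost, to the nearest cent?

$1.35

Minimising a linear cost over {fiber ≥ 18, iron ≥ 7.2, servings ≥ 0} — the optimum is at a vertex, using one or two foods.
lentils only: max(18/9, 7.2/3.4) = 2.118 servings → $1.59.
avocado only: max(18/9, 7.2/0.5) = 14.4 servings → $12.24.
whole-barley bread only: max(18/4, 7.2/1.7) = 4.5 servings → $1.35.
lentils + avocado: intersection lies outside the first quadrant.
lentils + whole-barley bread with both tight: 1.059 servings and 2.118 servings → $1.43.
avocado + whole-barley bread with both tight: 0.1353 servings and 4.195 servings → $1.37.
So the least-cost plan costs $1.35.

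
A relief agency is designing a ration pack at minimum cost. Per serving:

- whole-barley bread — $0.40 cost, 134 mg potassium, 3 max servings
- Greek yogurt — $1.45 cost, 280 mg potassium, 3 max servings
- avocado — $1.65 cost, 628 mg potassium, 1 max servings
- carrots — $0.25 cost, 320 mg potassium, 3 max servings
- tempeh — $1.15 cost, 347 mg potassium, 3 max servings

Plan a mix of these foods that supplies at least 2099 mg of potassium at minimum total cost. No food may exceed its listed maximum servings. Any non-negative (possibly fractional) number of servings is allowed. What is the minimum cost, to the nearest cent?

Cost per mg of potassium: carrots $0.0008, avocado $0.0026, whole-barley bread $0.0030, tempeh $0.0033, Greek yogurt $0.0052.
Take 3 servings of carrots: +960.0 mg potassium for $0.75 (total $0.75, still need 1139.0 mg).
Take 1 serving of avocado: +628.0 mg potassium for $1.65 (total $2.40, still need 511.0 mg).
Take 3 servings of whole-barley bread: +402.0 mg potassium for $1.20 (total $3.60, still need 109.0 mg).
Take 0.3141 servings of tempeh: +109.0 mg potassium for $0.36 (total $3.96, still need 0.0 mg).
Greedy by cheapest-per-mg is optimal for a single linear constraint, so the minimum cost is $3.96.

$3.96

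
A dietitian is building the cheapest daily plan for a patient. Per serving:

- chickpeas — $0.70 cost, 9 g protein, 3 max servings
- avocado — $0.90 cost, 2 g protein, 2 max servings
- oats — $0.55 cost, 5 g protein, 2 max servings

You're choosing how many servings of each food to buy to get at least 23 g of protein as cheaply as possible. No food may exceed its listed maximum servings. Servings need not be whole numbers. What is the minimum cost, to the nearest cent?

Cost per g of protein: chickpeas $0.0778, oats $0.1100, avocado $0.4500.
Take 2.556 servings of chickpeas: +23.0 g protein for $1.79 (total $1.79, still need 0.0 g).
Filling from the cheapest source first is optimal under one linear minimum: $1.79.

$1.79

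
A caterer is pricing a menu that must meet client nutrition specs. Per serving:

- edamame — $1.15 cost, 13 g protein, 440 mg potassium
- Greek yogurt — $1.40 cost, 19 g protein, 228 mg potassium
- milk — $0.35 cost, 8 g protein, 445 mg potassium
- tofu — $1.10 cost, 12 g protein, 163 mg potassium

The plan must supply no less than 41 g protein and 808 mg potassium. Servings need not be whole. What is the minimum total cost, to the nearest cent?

$1.79

With two linear requirements the optimum uses one or two foods; enumerate the corners.
edamame only: max(41/13, 808/440) = 3.154 servings → $3.63.
Greek yogurt only: max(41/19, 808/228) = 3.544 servings → $4.96.
milk only: max(41/8, 808/445) = 5.125 servings → $1.79.
tofu only: max(41/12, 808/163) = 4.957 servings → $5.45.
edamame + Greek yogurt with both tight: 1.113 servings and 1.397 servings → $3.23.
edamame + milk with both targets exact would need a negative amount; discard.
edamame + tofu with both tight: 0.9532 servings and 2.384 servings → $3.72.
Greek yogurt + milk with both tight: 1.777 servings and 0.9054 servings → $2.80.
Greek yogurt + tofu: intersection lies outside the first quadrant.
milk + tofu with both tight: 0.7465 servings and 2.919 servings → $3.47.
So the least-cost plan costs $1.79.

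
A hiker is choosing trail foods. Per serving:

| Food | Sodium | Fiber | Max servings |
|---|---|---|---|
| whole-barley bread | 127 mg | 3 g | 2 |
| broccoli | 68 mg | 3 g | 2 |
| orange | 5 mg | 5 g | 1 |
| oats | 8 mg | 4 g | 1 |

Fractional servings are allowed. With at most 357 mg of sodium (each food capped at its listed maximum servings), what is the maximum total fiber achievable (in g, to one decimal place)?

19.9 g

Fiber per mg sodium: orange 1, oats 0.5, broccoli 0.04412, whole-barley bread 0.02362.
Take 1 serving of orange: uses 5 mg sodium, +5.0 g fiber (running total 5.0 g).
Take 1 serving of oats: uses 8 mg sodium, +4.0 g fiber (running total 9.0 g).
Take 2 servings of broccoli: uses 136 mg sodium, +6.0 g fiber (running total 15.0 g).
Take 1.638 servings of whole-barley bread: uses 208 mg sodium, +4.9 g fiber (running total 19.9 g).
Greedy by best ratio exhausts the sodium allowance optimally: 19.9 g.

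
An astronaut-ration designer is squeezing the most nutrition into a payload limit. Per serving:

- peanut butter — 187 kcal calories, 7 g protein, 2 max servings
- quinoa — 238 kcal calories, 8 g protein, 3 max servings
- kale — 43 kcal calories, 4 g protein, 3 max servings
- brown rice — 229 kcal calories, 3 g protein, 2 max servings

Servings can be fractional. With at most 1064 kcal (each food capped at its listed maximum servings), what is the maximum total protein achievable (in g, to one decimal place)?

44.9 g

Protein per kcal: kale 0.09302, peanut butter 0.03743, quinoa 0.03361, brown rice 0.0131.
Take 3 servings of kale: uses 129 kcal, +12.0 g protein (running total 12.0 g).
Take 2 servings of peanut butter: uses 374 kcal, +14.0 g protein (running total 26.0 g).
Take 2.357 servings of quinoa: uses 561 kcal, +18.9 g protein (running total 44.9 g).
Filling greedily by protein-per-kcal is optimal for one linear limit, giving 44.9 g.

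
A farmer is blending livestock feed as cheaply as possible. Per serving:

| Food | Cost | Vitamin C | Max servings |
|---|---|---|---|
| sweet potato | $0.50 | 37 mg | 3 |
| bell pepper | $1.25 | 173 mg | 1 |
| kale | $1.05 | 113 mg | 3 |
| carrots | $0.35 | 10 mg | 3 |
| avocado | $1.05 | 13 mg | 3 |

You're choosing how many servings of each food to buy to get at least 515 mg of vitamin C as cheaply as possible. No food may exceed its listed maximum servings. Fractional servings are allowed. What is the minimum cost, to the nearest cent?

Cost per mg of vitamin C: bell pepper $0.0072, kale $0.0093, sweet potato $0.0135, carrots $0.0350, avocado $0.0808.
Take 1 serving of bell pepper: +173.0 mg vitamin C for $1.25 (total $1.25, still need 342.0 mg).
Take 3 servings of kale: +339.0 mg vitamin C for $3.15 (total $4.40, still need 3.0 mg).
Take 0.08108 servings of sweet potato: +3.0 mg vitamin C for $0.04 (total $4.44, still need 0.0 mg).
Filling from the cheapest source first is optimal under one linear minimum: $4.44.

$4.44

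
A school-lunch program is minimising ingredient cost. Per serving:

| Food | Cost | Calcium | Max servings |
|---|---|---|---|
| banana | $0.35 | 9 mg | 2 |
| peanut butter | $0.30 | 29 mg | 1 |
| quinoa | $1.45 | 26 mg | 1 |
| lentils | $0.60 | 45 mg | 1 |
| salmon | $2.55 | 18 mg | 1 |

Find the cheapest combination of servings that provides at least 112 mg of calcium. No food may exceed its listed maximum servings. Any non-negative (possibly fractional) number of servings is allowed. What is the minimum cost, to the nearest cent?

Cost per mg of calcium: peanut butter $0.0103, lentils $0.0133, banana $0.0389, quinoa $0.0558, salmon $0.1417.
Take 1 serving of peanut butter: +29.0 mg calcium for $0.30 (total $0.30, still need 83.0 mg).
Take 1 serving of lentils: +45.0 mg calcium for $0.60 (total $0.90, still need 38.0 mg).
Take 2 servings of banana: +18.0 mg calcium for $0.70 (total $1.60, still need 20.0 mg).
Take 0.7692 servings of quinoa: +20.0 mg calcium for $1.12 (total $2.72, still need 0.0 mg).
Filling from the cheapest source first is optimal under one linear minimum: $2.72.

$2.72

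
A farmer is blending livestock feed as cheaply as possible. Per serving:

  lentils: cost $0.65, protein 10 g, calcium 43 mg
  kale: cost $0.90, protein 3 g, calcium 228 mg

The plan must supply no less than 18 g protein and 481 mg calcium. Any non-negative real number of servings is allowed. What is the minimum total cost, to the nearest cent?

$2.49

Compare the cost at each extreme point of the feasible region.
lentils only: max(18/10, 481/43) = 11.19 servings → $7.27.
kale only: max(18/3, 481/228) = 6 servings → $5.40.
lentils + kale with both tight: 1.237 servings and 1.876 servings → $2.49.
So the least-cost plan costs $2.49.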